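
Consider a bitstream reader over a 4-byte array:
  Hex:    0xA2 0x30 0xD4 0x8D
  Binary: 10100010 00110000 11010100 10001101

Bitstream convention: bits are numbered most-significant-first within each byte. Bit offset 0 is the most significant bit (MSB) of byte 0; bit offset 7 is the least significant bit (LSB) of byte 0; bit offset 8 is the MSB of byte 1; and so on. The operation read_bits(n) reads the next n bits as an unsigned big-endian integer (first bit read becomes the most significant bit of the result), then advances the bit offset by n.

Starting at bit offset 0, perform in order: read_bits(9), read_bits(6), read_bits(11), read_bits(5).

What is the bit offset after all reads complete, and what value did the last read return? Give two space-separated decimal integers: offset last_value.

Answer: 31 6

Derivation:
Read 1: bits[0:9] width=9 -> value=324 (bin 101000100); offset now 9 = byte 1 bit 1; 23 bits remain
Read 2: bits[9:15] width=6 -> value=24 (bin 011000); offset now 15 = byte 1 bit 7; 17 bits remain
Read 3: bits[15:26] width=11 -> value=850 (bin 01101010010); offset now 26 = byte 3 bit 2; 6 bits remain
Read 4: bits[26:31] width=5 -> value=6 (bin 00110); offset now 31 = byte 3 bit 7; 1 bits remain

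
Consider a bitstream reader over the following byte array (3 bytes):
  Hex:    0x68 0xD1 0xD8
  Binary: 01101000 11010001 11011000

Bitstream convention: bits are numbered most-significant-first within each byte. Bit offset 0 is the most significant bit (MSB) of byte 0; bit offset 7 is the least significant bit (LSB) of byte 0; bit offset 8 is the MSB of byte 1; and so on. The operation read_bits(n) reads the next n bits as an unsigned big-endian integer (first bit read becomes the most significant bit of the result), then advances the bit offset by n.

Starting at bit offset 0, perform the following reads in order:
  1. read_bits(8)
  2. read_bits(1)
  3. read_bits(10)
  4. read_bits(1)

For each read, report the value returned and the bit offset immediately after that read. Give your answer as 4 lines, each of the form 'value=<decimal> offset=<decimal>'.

Read 1: bits[0:8] width=8 -> value=104 (bin 01101000); offset now 8 = byte 1 bit 0; 16 bits remain
Read 2: bits[8:9] width=1 -> value=1 (bin 1); offset now 9 = byte 1 bit 1; 15 bits remain
Read 3: bits[9:19] width=10 -> value=654 (bin 1010001110); offset now 19 = byte 2 bit 3; 5 bits remain
Read 4: bits[19:20] width=1 -> value=1 (bin 1); offset now 20 = byte 2 bit 4; 4 bits remain

Answer: value=104 offset=8
value=1 offset=9
value=654 offset=19
value=1 offset=20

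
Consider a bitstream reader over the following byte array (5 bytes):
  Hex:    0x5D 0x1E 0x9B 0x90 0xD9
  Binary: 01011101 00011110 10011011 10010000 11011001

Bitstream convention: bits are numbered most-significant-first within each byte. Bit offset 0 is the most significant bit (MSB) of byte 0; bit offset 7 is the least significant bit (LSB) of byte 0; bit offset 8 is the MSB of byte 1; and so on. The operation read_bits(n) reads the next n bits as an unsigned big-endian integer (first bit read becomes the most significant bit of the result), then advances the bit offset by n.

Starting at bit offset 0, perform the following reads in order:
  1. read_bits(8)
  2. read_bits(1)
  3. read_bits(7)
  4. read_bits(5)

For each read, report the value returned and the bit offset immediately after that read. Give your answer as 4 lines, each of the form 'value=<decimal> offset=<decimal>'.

Answer: value=93 offset=8
value=0 offset=9
value=30 offset=16
value=19 offset=21

Derivation:
Read 1: bits[0:8] width=8 -> value=93 (bin 01011101); offset now 8 = byte 1 bit 0; 32 bits remain
Read 2: bits[8:9] width=1 -> value=0 (bin 0); offset now 9 = byte 1 bit 1; 31 bits remain
Read 3: bits[9:16] width=7 -> value=30 (bin 0011110); offset now 16 = byte 2 bit 0; 24 bits remain
Read 4: bits[16:21] width=5 -> value=19 (bin 10011); offset now 21 = byte 2 bit 5; 19 bits remain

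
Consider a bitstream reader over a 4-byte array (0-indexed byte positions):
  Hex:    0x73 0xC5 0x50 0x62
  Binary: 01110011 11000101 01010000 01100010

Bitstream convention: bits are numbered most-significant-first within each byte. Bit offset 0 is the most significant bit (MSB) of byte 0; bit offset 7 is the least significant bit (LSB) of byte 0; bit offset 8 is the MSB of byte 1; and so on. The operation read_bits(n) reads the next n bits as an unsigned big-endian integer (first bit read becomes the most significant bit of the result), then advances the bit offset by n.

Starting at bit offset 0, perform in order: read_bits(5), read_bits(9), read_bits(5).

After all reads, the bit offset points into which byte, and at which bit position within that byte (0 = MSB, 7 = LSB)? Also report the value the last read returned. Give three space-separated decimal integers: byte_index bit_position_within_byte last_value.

Answer: 2 3 10

Derivation:
Read 1: bits[0:5] width=5 -> value=14 (bin 01110); offset now 5 = byte 0 bit 5; 27 bits remain
Read 2: bits[5:14] width=9 -> value=241 (bin 011110001); offset now 14 = byte 1 bit 6; 18 bits remain
Read 3: bits[14:19] width=5 -> value=10 (bin 01010); offset now 19 = byte 2 bit 3; 13 bits remain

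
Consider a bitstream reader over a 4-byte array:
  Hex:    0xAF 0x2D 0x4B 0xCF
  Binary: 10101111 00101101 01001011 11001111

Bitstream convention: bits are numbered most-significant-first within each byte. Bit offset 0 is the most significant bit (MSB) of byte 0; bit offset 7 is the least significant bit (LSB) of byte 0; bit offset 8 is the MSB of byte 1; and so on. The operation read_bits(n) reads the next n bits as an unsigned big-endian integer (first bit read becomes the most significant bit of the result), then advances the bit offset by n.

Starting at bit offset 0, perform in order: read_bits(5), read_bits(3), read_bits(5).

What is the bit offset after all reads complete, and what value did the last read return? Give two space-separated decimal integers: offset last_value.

Read 1: bits[0:5] width=5 -> value=21 (bin 10101); offset now 5 = byte 0 bit 5; 27 bits remain
Read 2: bits[5:8] width=3 -> value=7 (bin 111); offset now 8 = byte 1 bit 0; 24 bits remain
Read 3: bits[8:13] width=5 -> value=5 (bin 00101); offset now 13 = byte 1 bit 5; 19 bits remain

Answer: 13 5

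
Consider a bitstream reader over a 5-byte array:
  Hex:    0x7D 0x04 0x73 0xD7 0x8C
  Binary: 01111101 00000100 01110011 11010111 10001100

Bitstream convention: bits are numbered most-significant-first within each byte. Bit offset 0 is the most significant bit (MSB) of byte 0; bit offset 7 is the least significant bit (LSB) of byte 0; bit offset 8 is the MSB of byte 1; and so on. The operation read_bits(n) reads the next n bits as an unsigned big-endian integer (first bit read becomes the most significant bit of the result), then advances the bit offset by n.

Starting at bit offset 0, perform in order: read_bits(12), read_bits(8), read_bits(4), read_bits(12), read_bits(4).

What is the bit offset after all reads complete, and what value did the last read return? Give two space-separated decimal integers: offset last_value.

Read 1: bits[0:12] width=12 -> value=2000 (bin 011111010000); offset now 12 = byte 1 bit 4; 28 bits remain
Read 2: bits[12:20] width=8 -> value=71 (bin 01000111); offset now 20 = byte 2 bit 4; 20 bits remain
Read 3: bits[20:24] width=4 -> value=3 (bin 0011); offset now 24 = byte 3 bit 0; 16 bits remain
Read 4: bits[24:36] width=12 -> value=3448 (bin 110101111000); offset now 36 = byte 4 bit 4; 4 bits remain
Read 5: bits[36:40] width=4 -> value=12 (bin 1100); offset now 40 = byte 5 bit 0; 0 bits remain

Answer: 40 12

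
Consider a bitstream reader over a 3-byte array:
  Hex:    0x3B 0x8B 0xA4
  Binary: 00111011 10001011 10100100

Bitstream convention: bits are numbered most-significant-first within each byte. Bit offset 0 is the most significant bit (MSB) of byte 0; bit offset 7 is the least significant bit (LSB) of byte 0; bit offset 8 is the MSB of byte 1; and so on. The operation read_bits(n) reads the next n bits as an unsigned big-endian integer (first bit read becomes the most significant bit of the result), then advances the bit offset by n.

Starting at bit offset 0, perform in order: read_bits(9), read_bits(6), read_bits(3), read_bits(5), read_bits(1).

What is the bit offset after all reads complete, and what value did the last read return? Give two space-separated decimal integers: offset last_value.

Read 1: bits[0:9] width=9 -> value=119 (bin 001110111); offset now 9 = byte 1 bit 1; 15 bits remain
Read 2: bits[9:15] width=6 -> value=5 (bin 000101); offset now 15 = byte 1 bit 7; 9 bits remain
Read 3: bits[15:18] width=3 -> value=6 (bin 110); offset now 18 = byte 2 bit 2; 6 bits remain
Read 4: bits[18:23] width=5 -> value=18 (bin 10010); offset now 23 = byte 2 bit 7; 1 bits remain
Read 5: bits[23:24] width=1 -> value=0 (bin 0); offset now 24 = byte 3 bit 0; 0 bits remain

Answer: 24 0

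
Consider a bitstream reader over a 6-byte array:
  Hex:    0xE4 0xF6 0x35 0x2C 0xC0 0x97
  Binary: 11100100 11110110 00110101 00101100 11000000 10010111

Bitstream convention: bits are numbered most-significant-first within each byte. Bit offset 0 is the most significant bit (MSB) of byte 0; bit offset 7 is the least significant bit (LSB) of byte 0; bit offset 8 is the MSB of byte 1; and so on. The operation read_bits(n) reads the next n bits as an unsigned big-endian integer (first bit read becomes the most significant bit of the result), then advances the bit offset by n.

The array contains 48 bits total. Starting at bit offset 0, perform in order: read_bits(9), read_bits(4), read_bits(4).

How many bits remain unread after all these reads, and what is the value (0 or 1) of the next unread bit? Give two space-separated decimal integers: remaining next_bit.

Answer: 31 0

Derivation:
Read 1: bits[0:9] width=9 -> value=457 (bin 111001001); offset now 9 = byte 1 bit 1; 39 bits remain
Read 2: bits[9:13] width=4 -> value=14 (bin 1110); offset now 13 = byte 1 bit 5; 35 bits remain
Read 3: bits[13:17] width=4 -> value=12 (bin 1100); offset now 17 = byte 2 bit 1; 31 bits remain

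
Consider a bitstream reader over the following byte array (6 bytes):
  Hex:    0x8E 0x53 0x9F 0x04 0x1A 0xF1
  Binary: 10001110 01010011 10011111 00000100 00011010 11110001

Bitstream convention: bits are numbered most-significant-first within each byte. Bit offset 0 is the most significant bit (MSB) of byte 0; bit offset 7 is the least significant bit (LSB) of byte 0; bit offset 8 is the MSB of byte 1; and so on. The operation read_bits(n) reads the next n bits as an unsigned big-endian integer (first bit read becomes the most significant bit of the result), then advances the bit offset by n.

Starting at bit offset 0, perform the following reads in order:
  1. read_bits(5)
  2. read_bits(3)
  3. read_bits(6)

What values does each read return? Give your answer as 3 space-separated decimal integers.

Answer: 17 6 20

Derivation:
Read 1: bits[0:5] width=5 -> value=17 (bin 10001); offset now 5 = byte 0 bit 5; 43 bits remain
Read 2: bits[5:8] width=3 -> value=6 (bin 110); offset now 8 = byte 1 bit 0; 40 bits remain
Read 3: bits[8:14] width=6 -> value=20 (bin 010100); offset now 14 = byte 1 bit 6; 34 bits remain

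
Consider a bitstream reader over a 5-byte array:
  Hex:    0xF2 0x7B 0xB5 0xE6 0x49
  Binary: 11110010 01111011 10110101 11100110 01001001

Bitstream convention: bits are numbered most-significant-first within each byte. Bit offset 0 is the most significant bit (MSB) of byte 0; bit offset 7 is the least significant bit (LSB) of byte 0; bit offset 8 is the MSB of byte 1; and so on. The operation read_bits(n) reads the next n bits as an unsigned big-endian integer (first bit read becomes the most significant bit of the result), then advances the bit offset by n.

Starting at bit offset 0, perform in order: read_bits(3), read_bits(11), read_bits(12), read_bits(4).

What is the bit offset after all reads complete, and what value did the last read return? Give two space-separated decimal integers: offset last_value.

Read 1: bits[0:3] width=3 -> value=7 (bin 111); offset now 3 = byte 0 bit 3; 37 bits remain
Read 2: bits[3:14] width=11 -> value=1182 (bin 10010011110); offset now 14 = byte 1 bit 6; 26 bits remain
Read 3: bits[14:26] width=12 -> value=3799 (bin 111011010111); offset now 26 = byte 3 bit 2; 14 bits remain
Read 4: bits[26:30] width=4 -> value=9 (bin 1001); offset now 30 = byte 3 bit 6; 10 bits remain

Answer: 30 9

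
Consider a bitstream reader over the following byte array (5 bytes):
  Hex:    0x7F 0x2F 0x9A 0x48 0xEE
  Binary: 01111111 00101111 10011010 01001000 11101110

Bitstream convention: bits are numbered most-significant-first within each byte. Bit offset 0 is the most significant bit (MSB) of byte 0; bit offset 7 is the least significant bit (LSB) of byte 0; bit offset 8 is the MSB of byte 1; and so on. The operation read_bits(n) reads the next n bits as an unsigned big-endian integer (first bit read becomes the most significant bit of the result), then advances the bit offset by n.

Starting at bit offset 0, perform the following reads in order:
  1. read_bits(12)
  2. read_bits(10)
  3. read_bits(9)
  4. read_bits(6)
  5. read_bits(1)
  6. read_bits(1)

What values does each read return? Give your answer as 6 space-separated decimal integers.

Read 1: bits[0:12] width=12 -> value=2034 (bin 011111110010); offset now 12 = byte 1 bit 4; 28 bits remain
Read 2: bits[12:22] width=10 -> value=998 (bin 1111100110); offset now 22 = byte 2 bit 6; 18 bits remain
Read 3: bits[22:31] width=9 -> value=292 (bin 100100100); offset now 31 = byte 3 bit 7; 9 bits remain
Read 4: bits[31:37] width=6 -> value=29 (bin 011101); offset now 37 = byte 4 bit 5; 3 bits remain
Read 5: bits[37:38] width=1 -> value=1 (bin 1); offset now 38 = byte 4 bit 6; 2 bits remain
Read 6: bits[38:39] width=1 -> value=1 (bin 1); offset now 39 = byte 4 bit 7; 1 bits remain

Answer: 2034 998 292 29 1 1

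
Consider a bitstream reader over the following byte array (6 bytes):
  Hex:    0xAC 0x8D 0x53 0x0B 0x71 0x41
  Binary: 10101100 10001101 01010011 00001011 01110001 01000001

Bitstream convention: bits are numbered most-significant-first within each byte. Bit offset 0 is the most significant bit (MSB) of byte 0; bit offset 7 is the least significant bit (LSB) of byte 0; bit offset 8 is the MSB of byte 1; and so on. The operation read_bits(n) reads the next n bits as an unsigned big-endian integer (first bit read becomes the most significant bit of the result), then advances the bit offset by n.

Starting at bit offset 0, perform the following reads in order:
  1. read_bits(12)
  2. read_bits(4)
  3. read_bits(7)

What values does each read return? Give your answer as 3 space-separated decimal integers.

Answer: 2760 13 41

Derivation:
Read 1: bits[0:12] width=12 -> value=2760 (bin 101011001000); offset now 12 = byte 1 bit 4; 36 bits remain
Read 2: bits[12:16] width=4 -> value=13 (bin 1101); offset now 16 = byte 2 bit 0; 32 bits remain
Read 3: bits[16:23] width=7 -> value=41 (bin 0101001); offset now 23 = byte 2 bit 7; 25 bits remain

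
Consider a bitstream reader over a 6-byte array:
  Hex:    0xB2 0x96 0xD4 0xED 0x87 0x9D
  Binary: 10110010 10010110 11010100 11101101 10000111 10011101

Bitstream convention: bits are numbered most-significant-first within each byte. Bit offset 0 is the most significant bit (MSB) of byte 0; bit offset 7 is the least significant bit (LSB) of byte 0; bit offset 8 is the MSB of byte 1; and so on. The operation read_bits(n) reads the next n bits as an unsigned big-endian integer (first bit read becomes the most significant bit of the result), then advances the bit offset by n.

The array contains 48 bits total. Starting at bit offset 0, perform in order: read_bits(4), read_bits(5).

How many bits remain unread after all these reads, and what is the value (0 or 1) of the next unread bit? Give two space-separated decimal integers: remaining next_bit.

Answer: 39 0

Derivation:
Read 1: bits[0:4] width=4 -> value=11 (bin 1011); offset now 4 = byte 0 bit 4; 44 bits remain
Read 2: bits[4:9] width=5 -> value=5 (bin 00101); offset now 9 = byte 1 bit 1; 39 bits remain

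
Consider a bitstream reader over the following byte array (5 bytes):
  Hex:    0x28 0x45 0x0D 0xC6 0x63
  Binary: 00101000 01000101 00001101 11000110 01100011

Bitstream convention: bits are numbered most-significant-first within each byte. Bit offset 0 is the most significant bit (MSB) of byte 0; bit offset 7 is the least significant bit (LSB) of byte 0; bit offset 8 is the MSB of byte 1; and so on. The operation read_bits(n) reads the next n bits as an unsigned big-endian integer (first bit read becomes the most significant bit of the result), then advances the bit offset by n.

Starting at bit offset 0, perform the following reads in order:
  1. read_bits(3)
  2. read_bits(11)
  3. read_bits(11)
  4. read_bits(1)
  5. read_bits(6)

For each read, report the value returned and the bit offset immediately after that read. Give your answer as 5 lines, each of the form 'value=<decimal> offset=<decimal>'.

Read 1: bits[0:3] width=3 -> value=1 (bin 001); offset now 3 = byte 0 bit 3; 37 bits remain
Read 2: bits[3:14] width=11 -> value=529 (bin 01000010001); offset now 14 = byte 1 bit 6; 26 bits remain
Read 3: bits[14:25] width=11 -> value=539 (bin 01000011011); offset now 25 = byte 3 bit 1; 15 bits remain
Read 4: bits[25:26] width=1 -> value=1 (bin 1); offset now 26 = byte 3 bit 2; 14 bits remain
Read 5: bits[26:32] width=6 -> value=6 (bin 000110); offset now 32 = byte 4 bit 0; 8 bits remain

Answer: value=1 offset=3
value=529 offset=14
value=539 offset=25
value=1 offset=26
value=6 offset=32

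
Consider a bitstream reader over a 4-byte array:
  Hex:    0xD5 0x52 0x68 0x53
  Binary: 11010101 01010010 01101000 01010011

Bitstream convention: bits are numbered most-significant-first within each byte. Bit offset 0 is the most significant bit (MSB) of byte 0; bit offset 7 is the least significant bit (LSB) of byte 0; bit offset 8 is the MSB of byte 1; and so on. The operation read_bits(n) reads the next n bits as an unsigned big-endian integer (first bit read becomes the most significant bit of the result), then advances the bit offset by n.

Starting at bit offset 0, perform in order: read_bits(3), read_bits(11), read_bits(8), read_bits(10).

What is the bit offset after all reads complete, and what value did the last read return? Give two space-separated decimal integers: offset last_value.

Answer: 32 83

Derivation:
Read 1: bits[0:3] width=3 -> value=6 (bin 110); offset now 3 = byte 0 bit 3; 29 bits remain
Read 2: bits[3:14] width=11 -> value=1364 (bin 10101010100); offset now 14 = byte 1 bit 6; 18 bits remain
Read 3: bits[14:22] width=8 -> value=154 (bin 10011010); offset now 22 = byte 2 bit 6; 10 bits remain
Read 4: bits[22:32] width=10 -> value=83 (bin 0001010011); offset now 32 = byte 4 bit 0; 0 bits remain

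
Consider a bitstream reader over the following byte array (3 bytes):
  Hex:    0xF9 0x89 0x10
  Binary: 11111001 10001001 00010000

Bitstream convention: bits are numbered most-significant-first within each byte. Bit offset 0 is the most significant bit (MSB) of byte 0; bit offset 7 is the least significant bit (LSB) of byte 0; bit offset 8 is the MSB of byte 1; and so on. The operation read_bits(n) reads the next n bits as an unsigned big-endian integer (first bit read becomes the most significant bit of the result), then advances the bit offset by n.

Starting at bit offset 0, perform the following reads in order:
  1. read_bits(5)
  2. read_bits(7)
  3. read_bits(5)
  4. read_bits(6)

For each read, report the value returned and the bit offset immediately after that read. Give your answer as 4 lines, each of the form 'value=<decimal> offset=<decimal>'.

Answer: value=31 offset=5
value=24 offset=12
value=18 offset=17
value=8 offset=23

Derivation:
Read 1: bits[0:5] width=5 -> value=31 (bin 11111); offset now 5 = byte 0 bit 5; 19 bits remain
Read 2: bits[5:12] width=7 -> value=24 (bin 0011000); offset now 12 = byte 1 bit 4; 12 bits remain
Read 3: bits[12:17] width=5 -> value=18 (bin 10010); offset now 17 = byte 2 bit 1; 7 bits remain
Read 4: bits[17:23] width=6 -> value=8 (bin 001000); offset now 23 = byte 2 bit 7; 1 bits remain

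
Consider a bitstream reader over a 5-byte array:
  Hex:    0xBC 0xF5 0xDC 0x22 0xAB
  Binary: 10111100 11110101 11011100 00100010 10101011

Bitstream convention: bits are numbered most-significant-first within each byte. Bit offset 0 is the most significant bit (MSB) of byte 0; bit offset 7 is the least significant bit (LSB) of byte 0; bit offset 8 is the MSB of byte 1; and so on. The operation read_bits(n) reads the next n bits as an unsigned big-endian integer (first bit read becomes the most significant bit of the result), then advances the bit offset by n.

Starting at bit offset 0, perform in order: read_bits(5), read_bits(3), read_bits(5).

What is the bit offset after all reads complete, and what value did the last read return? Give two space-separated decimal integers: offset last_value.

Read 1: bits[0:5] width=5 -> value=23 (bin 10111); offset now 5 = byte 0 bit 5; 35 bits remain
Read 2: bits[5:8] width=3 -> value=4 (bin 100); offset now 8 = byte 1 bit 0; 32 bits remain
Read 3: bits[8:13] width=5 -> value=30 (bin 11110); offset now 13 = byte 1 bit 5; 27 bits remain

Answer: 13 30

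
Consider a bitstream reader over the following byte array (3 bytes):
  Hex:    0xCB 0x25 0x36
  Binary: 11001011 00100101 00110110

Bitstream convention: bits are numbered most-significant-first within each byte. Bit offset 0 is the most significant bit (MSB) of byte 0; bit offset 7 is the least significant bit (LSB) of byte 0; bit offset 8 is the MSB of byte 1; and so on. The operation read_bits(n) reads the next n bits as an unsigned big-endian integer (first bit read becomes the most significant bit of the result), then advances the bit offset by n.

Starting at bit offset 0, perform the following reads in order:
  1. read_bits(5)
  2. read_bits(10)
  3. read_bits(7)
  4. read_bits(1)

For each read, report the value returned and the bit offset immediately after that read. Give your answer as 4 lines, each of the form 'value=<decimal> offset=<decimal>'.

Read 1: bits[0:5] width=5 -> value=25 (bin 11001); offset now 5 = byte 0 bit 5; 19 bits remain
Read 2: bits[5:15] width=10 -> value=402 (bin 0110010010); offset now 15 = byte 1 bit 7; 9 bits remain
Read 3: bits[15:22] width=7 -> value=77 (bin 1001101); offset now 22 = byte 2 bit 6; 2 bits remain
Read 4: bits[22:23] width=1 -> value=1 (bin 1); offset now 23 = byte 2 bit 7; 1 bits remain

Answer: value=25 offset=5
value=402 offset=15
value=77 offset=22
value=1 offset=23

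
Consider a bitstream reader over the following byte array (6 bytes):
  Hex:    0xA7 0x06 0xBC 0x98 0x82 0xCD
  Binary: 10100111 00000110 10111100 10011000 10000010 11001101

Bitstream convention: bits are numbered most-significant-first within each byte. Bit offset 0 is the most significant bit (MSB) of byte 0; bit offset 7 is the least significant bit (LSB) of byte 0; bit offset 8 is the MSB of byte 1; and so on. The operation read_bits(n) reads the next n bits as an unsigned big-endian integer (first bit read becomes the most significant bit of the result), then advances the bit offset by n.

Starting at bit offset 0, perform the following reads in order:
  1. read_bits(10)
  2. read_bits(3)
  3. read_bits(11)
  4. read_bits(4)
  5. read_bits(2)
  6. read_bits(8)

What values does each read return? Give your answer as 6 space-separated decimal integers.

Read 1: bits[0:10] width=10 -> value=668 (bin 1010011100); offset now 10 = byte 1 bit 2; 38 bits remain
Read 2: bits[10:13] width=3 -> value=0 (bin 000); offset now 13 = byte 1 bit 5; 35 bits remain
Read 3: bits[13:24] width=11 -> value=1724 (bin 11010111100); offset now 24 = byte 3 bit 0; 24 bits remain
Read 4: bits[24:28] width=4 -> value=9 (bin 1001); offset now 28 = byte 3 bit 4; 20 bits remain
Read 5: bits[28:30] width=2 -> value=2 (bin 10); offset now 30 = byte 3 bit 6; 18 bits remain
Read 6: bits[30:38] width=8 -> value=32 (bin 00100000); offset now 38 = byte 4 bit 6; 10 bits remain

Answer: 668 0 1724 9 2 32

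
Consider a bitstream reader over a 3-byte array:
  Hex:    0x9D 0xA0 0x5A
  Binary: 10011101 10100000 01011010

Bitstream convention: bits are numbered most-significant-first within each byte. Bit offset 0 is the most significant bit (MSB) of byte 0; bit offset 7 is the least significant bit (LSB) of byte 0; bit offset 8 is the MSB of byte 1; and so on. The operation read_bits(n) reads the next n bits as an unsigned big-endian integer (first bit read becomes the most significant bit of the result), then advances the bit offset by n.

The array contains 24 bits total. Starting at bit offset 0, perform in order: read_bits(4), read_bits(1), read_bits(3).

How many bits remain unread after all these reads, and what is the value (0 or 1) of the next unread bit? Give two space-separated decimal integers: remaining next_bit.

Read 1: bits[0:4] width=4 -> value=9 (bin 1001); offset now 4 = byte 0 bit 4; 20 bits remain
Read 2: bits[4:5] width=1 -> value=1 (bin 1); offset now 5 = byte 0 bit 5; 19 bits remain
Read 3: bits[5:8] width=3 -> value=5 (bin 101); offset now 8 = byte 1 bit 0; 16 bits remain

Answer: 16 1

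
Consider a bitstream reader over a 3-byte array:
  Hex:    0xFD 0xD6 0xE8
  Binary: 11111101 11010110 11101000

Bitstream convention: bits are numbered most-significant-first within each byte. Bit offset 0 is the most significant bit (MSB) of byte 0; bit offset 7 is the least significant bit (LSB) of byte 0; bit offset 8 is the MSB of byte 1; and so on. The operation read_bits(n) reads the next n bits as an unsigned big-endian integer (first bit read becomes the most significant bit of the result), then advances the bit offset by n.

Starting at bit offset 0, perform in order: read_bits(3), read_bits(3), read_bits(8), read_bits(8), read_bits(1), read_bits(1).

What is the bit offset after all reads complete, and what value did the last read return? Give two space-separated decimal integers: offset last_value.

Read 1: bits[0:3] width=3 -> value=7 (bin 111); offset now 3 = byte 0 bit 3; 21 bits remain
Read 2: bits[3:6] width=3 -> value=7 (bin 111); offset now 6 = byte 0 bit 6; 18 bits remain
Read 3: bits[6:14] width=8 -> value=117 (bin 01110101); offset now 14 = byte 1 bit 6; 10 bits remain
Read 4: bits[14:22] width=8 -> value=186 (bin 10111010); offset now 22 = byte 2 bit 6; 2 bits remain
Read 5: bits[22:23] width=1 -> value=0 (bin 0); offset now 23 = byte 2 bit 7; 1 bits remain
Read 6: bits[23:24] width=1 -> value=0 (bin 0); offset now 24 = byte 3 bit 0; 0 bits remain

Answer: 24 0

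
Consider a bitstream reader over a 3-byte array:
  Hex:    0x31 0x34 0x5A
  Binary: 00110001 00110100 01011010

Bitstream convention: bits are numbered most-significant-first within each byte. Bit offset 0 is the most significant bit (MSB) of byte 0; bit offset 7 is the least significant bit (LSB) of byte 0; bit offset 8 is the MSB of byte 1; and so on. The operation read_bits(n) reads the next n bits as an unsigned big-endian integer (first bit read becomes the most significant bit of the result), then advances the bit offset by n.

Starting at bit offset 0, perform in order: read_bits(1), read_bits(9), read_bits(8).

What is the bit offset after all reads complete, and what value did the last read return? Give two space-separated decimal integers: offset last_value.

Answer: 18 209

Derivation:
Read 1: bits[0:1] width=1 -> value=0 (bin 0); offset now 1 = byte 0 bit 1; 23 bits remain
Read 2: bits[1:10] width=9 -> value=196 (bin 011000100); offset now 10 = byte 1 bit 2; 14 bits remain
Read 3: bits[10:18] width=8 -> value=209 (bin 11010001); offset now 18 = byte 2 bit 2; 6 bits remain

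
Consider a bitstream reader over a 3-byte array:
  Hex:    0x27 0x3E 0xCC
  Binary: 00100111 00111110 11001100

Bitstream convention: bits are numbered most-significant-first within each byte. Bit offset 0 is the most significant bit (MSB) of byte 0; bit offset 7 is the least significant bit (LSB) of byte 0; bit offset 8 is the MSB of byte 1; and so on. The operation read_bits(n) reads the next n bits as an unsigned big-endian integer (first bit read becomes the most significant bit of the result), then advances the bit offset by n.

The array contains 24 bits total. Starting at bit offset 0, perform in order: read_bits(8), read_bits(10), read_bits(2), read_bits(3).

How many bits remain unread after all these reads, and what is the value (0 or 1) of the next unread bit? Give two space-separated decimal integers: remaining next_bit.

Read 1: bits[0:8] width=8 -> value=39 (bin 00100111); offset now 8 = byte 1 bit 0; 16 bits remain
Read 2: bits[8:18] width=10 -> value=251 (bin 0011111011); offset now 18 = byte 2 bit 2; 6 bits remain
Read 3: bits[18:20] width=2 -> value=0 (bin 00); offset now 20 = byte 2 bit 4; 4 bits remain
Read 4: bits[20:23] width=3 -> value=6 (bin 110); offset now 23 = byte 2 bit 7; 1 bits remain

Answer: 1 0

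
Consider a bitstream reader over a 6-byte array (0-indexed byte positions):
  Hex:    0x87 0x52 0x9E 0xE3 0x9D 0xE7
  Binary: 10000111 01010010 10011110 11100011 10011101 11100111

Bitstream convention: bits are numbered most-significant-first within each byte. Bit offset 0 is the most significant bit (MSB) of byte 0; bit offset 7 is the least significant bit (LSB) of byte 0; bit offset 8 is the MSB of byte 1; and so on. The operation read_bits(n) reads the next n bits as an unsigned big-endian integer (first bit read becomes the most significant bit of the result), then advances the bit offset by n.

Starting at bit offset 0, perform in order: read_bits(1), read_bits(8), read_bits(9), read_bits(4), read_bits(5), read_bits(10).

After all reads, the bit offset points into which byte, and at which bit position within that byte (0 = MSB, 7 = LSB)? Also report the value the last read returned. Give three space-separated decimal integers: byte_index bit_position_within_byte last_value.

Read 1: bits[0:1] width=1 -> value=1 (bin 1); offset now 1 = byte 0 bit 1; 47 bits remain
Read 2: bits[1:9] width=8 -> value=14 (bin 00001110); offset now 9 = byte 1 bit 1; 39 bits remain
Read 3: bits[9:18] width=9 -> value=330 (bin 101001010); offset now 18 = byte 2 bit 2; 30 bits remain
Read 4: bits[18:22] width=4 -> value=7 (bin 0111); offset now 22 = byte 2 bit 6; 26 bits remain
Read 5: bits[22:27] width=5 -> value=23 (bin 10111); offset now 27 = byte 3 bit 3; 21 bits remain
Read 6: bits[27:37] width=10 -> value=115 (bin 0001110011); offset now 37 = byte 4 bit 5; 11 bits remain

Answer: 4 5 115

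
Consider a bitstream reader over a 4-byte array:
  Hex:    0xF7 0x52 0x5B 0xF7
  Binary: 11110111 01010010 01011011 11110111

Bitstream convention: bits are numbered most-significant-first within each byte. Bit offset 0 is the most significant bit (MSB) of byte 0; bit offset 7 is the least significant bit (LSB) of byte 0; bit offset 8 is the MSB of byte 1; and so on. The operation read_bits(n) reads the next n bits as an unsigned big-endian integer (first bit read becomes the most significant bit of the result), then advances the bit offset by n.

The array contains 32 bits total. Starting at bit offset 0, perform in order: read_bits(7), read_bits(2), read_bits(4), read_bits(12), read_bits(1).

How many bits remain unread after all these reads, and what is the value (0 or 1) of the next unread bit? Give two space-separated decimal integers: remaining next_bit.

Answer: 6 1

Derivation:
Read 1: bits[0:7] width=7 -> value=123 (bin 1111011); offset now 7 = byte 0 bit 7; 25 bits remain
Read 2: bits[7:9] width=2 -> value=2 (bin 10); offset now 9 = byte 1 bit 1; 23 bits remain
Read 3: bits[9:13] width=4 -> value=10 (bin 1010); offset now 13 = byte 1 bit 5; 19 bits remain
Read 4: bits[13:25] width=12 -> value=1207 (bin 010010110111); offset now 25 = byte 3 bit 1; 7 bits remain
Read 5: bits[25:26] width=1 -> value=1 (bin 1); offset now 26 = byte 3 bit 2; 6 bits remain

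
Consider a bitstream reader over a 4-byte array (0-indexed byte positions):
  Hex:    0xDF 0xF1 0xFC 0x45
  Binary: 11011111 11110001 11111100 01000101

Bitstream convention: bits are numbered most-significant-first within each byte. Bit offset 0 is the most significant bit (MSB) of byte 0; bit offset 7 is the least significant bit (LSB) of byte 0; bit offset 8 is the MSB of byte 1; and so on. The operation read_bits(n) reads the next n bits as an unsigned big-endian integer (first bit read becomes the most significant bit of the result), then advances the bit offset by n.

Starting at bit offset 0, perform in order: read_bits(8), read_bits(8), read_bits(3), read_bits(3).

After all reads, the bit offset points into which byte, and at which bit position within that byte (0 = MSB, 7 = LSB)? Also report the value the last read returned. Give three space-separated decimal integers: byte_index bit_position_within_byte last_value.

Answer: 2 6 7

Derivation:
Read 1: bits[0:8] width=8 -> value=223 (bin 11011111); offset now 8 = byte 1 bit 0; 24 bits remain
Read 2: bits[8:16] width=8 -> value=241 (bin 11110001); offset now 16 = byte 2 bit 0; 16 bits remain
Read 3: bits[16:19] width=3 -> value=7 (bin 111); offset now 19 = byte 2 bit 3; 13 bits remain
Read 4: bits[19:22] width=3 -> value=7 (bin 111); offset now 22 = byte 2 bit 6; 10 bits remain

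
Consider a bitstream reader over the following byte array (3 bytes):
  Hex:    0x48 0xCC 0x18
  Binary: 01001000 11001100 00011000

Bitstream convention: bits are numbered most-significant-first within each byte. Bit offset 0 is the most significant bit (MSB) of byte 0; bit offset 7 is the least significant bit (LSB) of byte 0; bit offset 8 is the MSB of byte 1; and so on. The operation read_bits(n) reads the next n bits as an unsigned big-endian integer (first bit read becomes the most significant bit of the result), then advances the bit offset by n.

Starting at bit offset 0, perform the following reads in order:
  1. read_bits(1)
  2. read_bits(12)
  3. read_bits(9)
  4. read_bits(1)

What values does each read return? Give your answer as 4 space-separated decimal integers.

Answer: 0 2329 262 0

Derivation:
Read 1: bits[0:1] width=1 -> value=0 (bin 0); offset now 1 = byte 0 bit 1; 23 bits remain
Read 2: bits[1:13] width=12 -> value=2329 (bin 100100011001); offset now 13 = byte 1 bit 5; 11 bits remain
Read 3: bits[13:22] width=9 -> value=262 (bin 100000110); offset now 22 = byte 2 bit 6; 2 bits remain
Read 4: bits[22:23] width=1 -> value=0 (bin 0); offset now 23 = byte 2 bit 7; 1 bits remain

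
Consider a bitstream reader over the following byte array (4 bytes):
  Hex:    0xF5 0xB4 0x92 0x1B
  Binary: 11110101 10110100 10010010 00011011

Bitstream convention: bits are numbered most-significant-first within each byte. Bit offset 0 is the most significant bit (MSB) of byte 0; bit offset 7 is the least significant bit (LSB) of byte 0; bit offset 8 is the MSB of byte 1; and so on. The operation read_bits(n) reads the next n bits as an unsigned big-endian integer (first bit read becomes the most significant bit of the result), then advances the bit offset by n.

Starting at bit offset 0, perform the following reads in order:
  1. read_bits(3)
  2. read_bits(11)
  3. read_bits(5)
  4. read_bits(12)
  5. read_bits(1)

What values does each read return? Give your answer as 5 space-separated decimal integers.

Answer: 7 1389 4 2317 1

Derivation:
Read 1: bits[0:3] width=3 -> value=7 (bin 111); offset now 3 = byte 0 bit 3; 29 bits remain
Read 2: bits[3:14] width=11 -> value=1389 (bin 10101101101); offset now 14 = byte 1 bit 6; 18 bits remain
Read 3: bits[14:19] width=5 -> value=4 (bin 00100); offset now 19 = byte 2 bit 3; 13 bits remain
Read 4: bits[19:31] width=12 -> value=2317 (bin 100100001101); offset now 31 = byte 3 bit 7; 1 bits remain
Read 5: bits[31:32] width=1 -> value=1 (bin 1); offset now 32 = byte 4 bit 0; 0 bits remain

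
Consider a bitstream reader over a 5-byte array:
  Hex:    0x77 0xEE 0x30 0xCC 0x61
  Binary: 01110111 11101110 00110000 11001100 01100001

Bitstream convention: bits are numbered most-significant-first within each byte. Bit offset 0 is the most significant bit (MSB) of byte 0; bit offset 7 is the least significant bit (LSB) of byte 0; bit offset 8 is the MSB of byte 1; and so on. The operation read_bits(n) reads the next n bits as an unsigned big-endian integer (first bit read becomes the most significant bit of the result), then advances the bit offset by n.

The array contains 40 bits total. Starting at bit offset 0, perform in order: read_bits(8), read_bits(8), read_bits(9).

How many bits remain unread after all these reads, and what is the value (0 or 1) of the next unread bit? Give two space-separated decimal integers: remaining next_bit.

Answer: 15 1

Derivation:
Read 1: bits[0:8] width=8 -> value=119 (bin 01110111); offset now 8 = byte 1 bit 0; 32 bits remain
Read 2: bits[8:16] width=8 -> value=238 (bin 11101110); offset now 16 = byte 2 bit 0; 24 bits remain
Read 3: bits[16:25] width=9 -> value=97 (bin 001100001); offset now 25 = byte 3 bit 1; 15 bits remain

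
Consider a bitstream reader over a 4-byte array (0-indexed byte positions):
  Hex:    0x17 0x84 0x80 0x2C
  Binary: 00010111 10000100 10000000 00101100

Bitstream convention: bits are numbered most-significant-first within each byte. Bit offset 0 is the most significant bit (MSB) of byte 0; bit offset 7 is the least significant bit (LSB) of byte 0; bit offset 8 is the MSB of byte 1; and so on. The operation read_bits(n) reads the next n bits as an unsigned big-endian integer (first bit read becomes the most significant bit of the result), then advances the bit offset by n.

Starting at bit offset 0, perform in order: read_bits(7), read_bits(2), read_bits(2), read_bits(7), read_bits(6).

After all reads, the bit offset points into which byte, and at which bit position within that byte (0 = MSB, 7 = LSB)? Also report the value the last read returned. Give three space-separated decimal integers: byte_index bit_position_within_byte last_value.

Read 1: bits[0:7] width=7 -> value=11 (bin 0001011); offset now 7 = byte 0 bit 7; 25 bits remain
Read 2: bits[7:9] width=2 -> value=3 (bin 11); offset now 9 = byte 1 bit 1; 23 bits remain
Read 3: bits[9:11] width=2 -> value=0 (bin 00); offset now 11 = byte 1 bit 3; 21 bits remain
Read 4: bits[11:18] width=7 -> value=18 (bin 0010010); offset now 18 = byte 2 bit 2; 14 bits remain
Read 5: bits[18:24] width=6 -> value=0 (bin 000000); offset now 24 = byte 3 bit 0; 8 bits remain

Answer: 3 0 0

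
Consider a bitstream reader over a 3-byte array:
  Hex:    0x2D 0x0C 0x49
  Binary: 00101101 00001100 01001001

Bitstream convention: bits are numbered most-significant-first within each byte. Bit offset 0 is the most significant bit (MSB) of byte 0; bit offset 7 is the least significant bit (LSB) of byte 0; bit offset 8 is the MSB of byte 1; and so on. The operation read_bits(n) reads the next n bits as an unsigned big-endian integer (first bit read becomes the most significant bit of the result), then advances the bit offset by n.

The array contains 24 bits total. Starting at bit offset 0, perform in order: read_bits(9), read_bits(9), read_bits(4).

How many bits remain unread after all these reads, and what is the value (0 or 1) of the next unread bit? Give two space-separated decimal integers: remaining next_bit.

Read 1: bits[0:9] width=9 -> value=90 (bin 001011010); offset now 9 = byte 1 bit 1; 15 bits remain
Read 2: bits[9:18] width=9 -> value=49 (bin 000110001); offset now 18 = byte 2 bit 2; 6 bits remain
Read 3: bits[18:22] width=4 -> value=2 (bin 0010); offset now 22 = byte 2 bit 6; 2 bits remain

Answer: 2 0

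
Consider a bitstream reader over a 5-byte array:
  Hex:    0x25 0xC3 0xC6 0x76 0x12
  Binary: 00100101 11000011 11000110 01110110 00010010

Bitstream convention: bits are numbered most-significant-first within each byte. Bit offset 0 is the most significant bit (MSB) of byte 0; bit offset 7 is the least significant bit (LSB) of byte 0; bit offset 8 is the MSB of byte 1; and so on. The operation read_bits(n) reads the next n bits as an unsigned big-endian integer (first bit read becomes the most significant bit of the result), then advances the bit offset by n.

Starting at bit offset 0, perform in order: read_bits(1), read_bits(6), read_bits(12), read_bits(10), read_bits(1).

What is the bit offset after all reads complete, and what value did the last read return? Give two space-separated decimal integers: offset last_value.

Answer: 30 1

Derivation:
Read 1: bits[0:1] width=1 -> value=0 (bin 0); offset now 1 = byte 0 bit 1; 39 bits remain
Read 2: bits[1:7] width=6 -> value=18 (bin 010010); offset now 7 = byte 0 bit 7; 33 bits remain
Read 3: bits[7:19] width=12 -> value=3614 (bin 111000011110); offset now 19 = byte 2 bit 3; 21 bits remain
Read 4: bits[19:29] width=10 -> value=206 (bin 0011001110); offset now 29 = byte 3 bit 5; 11 bits remain
Read 5: bits[29:30] width=1 -> value=1 (bin 1); offset now 30 = byte 3 bit 6; 10 bits remain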